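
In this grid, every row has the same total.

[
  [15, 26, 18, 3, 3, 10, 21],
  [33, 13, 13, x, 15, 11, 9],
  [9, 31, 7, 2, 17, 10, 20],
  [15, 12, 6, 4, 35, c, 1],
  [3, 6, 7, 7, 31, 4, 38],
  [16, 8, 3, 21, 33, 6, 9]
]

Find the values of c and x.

Row 1 sums to 96 and so does row 6; that's the common total.
In row 4 the known cells total 73, leaving 96 − 73 = 23.
In row 2 the known cells total 94, leaving 96 − 94 = 2.

c = 23, x = 2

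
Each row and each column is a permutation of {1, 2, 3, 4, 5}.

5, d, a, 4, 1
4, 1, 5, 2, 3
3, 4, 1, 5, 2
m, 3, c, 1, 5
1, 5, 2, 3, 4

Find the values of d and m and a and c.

For row 1, column 2: column 2 already has {1, 3, 4, 5}; that leaves 2.
Cell (1,3): row 1 already has {1, 2, 4, 5} → 3.
For row 4, column 3: column 3 already has {1, 2, 3, 5}; that leaves 4.
For row 4, column 1: row 4 already has {1, 3, 4, 5}; that leaves 2.

d = 2, m = 2, a = 3, c = 4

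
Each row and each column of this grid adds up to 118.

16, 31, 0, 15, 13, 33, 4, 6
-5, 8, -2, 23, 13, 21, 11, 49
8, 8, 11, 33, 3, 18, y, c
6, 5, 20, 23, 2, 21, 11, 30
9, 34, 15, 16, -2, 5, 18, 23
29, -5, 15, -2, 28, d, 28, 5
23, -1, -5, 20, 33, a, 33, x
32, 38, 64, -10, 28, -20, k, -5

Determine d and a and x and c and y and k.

Row 6: 29 − 5 + 15 − 2 + 28 + 28 + 5 = 98, so its missing entry is 118 − 98 = 20.
Column 6: 33 + 21 + 18 + 21 + 5 + 20 − 20 = 98, so its missing entry is 118 − 98 = 20.
Row 7: 23 − 1 − 5 + 20 + 33 + 20 + 33 = 123, so its missing entry is 118 − 123 = -5.
Column 8: 6 + 49 + 30 + 23 + 5 − 5 − 5 = 103, so its missing entry is 118 − 103 = 15.
Row 8: 32 + 38 + 64 − 10 + 28 − 20 − 5 = 127, so its missing entry is 118 − 127 = -9.
Row 3: 8 + 8 + 11 + 33 + 3 + 18 + 15 = 96, so its missing entry is 118 − 96 = 22.

d = 20, a = 20, x = -5, c = 15, y = 22, k = -9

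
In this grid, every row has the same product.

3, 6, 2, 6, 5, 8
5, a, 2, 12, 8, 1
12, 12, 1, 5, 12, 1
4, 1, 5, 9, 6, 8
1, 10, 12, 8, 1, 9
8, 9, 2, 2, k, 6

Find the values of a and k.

a = 9, k = 5

Rows 4 and 5 each multiply to 8640, so every row has product 8640.
Row 2: 5×2×12×8×1 = 960, so the missing entry is 8640 ÷ 960 = 9.
Row 6: 8×9×2×2×6 = 1728, so the missing entry is 8640 ÷ 1728 = 5.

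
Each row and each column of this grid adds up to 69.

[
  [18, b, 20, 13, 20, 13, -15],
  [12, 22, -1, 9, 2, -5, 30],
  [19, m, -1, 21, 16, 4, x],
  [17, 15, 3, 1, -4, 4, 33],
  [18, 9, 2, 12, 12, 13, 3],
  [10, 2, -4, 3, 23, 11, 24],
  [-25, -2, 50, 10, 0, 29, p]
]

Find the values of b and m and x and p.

Row 1 has 18 + 20 + 13 + 20 + 13 − 15 = 69; the blank must be 69 − 69 = 0.
Row 7 has -25 − 2 + 50 + 10 + 0 + 29 = 62; the blank must be 69 − 62 = 7.
Column 7 has -15 + 30 + 33 + 3 + 24 + 7 = 82; the blank must be 69 − 82 = -13.
Row 3 has 19 − 1 + 21 + 16 + 4 − 13 = 46; the blank must be 69 − 46 = 23.

b = 0, m = 23, x = -13, p = 7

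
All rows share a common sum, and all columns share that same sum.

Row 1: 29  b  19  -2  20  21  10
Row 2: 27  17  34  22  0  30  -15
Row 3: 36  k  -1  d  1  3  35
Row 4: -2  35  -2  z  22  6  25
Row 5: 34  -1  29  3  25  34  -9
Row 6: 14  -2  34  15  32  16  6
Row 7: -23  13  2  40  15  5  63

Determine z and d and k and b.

z = 31, d = 6, k = 35, b = 18

Rows 2 and 5 both sum to 115, so that's the common total.
The known cells in row 4 total 84, leaving 115 − 84 = 31 for the blank.
The known cells in column 4 total 109, leaving 115 − 109 = 6 for the blank.
The known cells in row 3 total 80, leaving 115 − 80 = 35 for the blank.
The known cells in row 1 total 97, leaving 115 − 97 = 18 for the blank.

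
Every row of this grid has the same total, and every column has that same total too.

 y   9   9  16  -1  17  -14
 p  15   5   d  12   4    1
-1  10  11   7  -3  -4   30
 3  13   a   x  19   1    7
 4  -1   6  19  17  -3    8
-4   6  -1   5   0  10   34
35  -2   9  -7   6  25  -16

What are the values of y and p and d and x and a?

Rows 3 and 5 both sum to 50, so that's the common total.
The known cells in row 1 total 36, leaving 50 − 36 = 14 for the blank.
The known cells in column 1 total 51, leaving 50 − 51 = -1 for the blank.
The known cells in column 3 total 39, leaving 50 − 39 = 11 for the blank.
The known cells in row 4 total 54, leaving 50 − 54 = -4 for the blank.
The known cells in row 2 total 36, leaving 50 − 36 = 14 for the blank.

y = 14, p = -1, d = 14, x = -4, a = 11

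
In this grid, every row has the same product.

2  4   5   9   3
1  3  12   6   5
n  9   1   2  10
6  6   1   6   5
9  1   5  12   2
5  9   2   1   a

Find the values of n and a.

n = 6, a = 12

Rows 2 and 5 each multiply to 1080, so every row has product 1080.
Row 3: 9×1×2×10 = 180, so the missing entry is 1080 ÷ 180 = 6.
Row 6: 5×9×2×1 = 90, so the missing entry is 1080 ÷ 90 = 12.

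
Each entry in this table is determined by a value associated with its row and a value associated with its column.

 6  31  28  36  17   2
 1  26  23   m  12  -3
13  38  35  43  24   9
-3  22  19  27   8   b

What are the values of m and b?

The difference between any two rows is the same in every column — this is an addition table with the headers hidden.
Row 2 minus row 1 is 1 − 6 = -5, so its entry in column 4 is 36 + (-5) = 31.
Row 4 minus row 1 is -3 − 6 = -9, so its entry in column 6 is 2 + (-9) = -7.

m = 31, b = -7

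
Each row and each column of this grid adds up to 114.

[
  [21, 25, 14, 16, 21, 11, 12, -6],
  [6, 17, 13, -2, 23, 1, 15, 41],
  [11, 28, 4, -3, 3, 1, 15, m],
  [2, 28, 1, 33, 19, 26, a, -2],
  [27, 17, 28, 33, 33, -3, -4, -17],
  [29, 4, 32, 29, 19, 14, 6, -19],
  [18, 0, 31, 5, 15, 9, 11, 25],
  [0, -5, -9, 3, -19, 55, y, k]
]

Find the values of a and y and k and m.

Row 3: 11 + 28 + 4 − 3 + 3 + 1 + 15 = 59, so its missing entry is 114 − 59 = 55.
Column 8: -6 + 41 + 55 − 2 − 17 − 19 + 25 = 77, so its missing entry is 114 − 77 = 37.
Row 8: 0 − 5 − 9 + 3 − 19 + 55 + 37 = 62, so its missing entry is 114 − 62 = 52.
Row 4: 2 + 28 + 1 + 33 + 19 + 26 − 2 = 107, so its missing entry is 114 − 107 = 7.

a = 7, y = 52, k = 37, m = 55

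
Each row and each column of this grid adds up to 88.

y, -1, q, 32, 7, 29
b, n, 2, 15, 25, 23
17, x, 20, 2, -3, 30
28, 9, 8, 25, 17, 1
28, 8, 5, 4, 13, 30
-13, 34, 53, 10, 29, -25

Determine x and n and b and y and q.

x = 22, n = 16, b = 7, y = 21, q = 0

Row 3: 17 + 20 + 2 − 3 + 30 = 66, so its missing entry is 88 − 66 = 22.
Column 2: -1 + 22 + 9 + 8 + 34 = 72, so its missing entry is 88 − 72 = 16.
Column 3: 2 + 20 + 8 + 5 + 53 = 88, so its missing entry is 88 − 88 = 0.
Row 1: -1 + 0 + 32 + 7 + 29 = 67, so its missing entry is 88 − 67 = 21.
Row 2: 16 + 2 + 15 + 25 + 23 = 81, so its missing entry is 88 − 81 = 7.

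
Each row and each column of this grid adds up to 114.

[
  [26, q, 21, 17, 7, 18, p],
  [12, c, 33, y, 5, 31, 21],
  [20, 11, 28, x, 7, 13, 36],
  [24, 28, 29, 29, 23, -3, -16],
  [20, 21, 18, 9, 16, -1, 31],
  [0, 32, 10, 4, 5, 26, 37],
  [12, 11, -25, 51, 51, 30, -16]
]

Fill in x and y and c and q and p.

x = -1, y = 5, c = 7, q = 4, p = 21

Column 7: 21 + 36 − 16 + 31 + 37 − 16 = 93, so its missing entry is 114 − 93 = 21.
Row 1: 26 + 21 + 17 + 7 + 18 + 21 = 110, so its missing entry is 114 − 110 = 4.
Column 2: 4 + 11 + 28 + 21 + 32 + 11 = 107, so its missing entry is 114 − 107 = 7.
Row 3: 20 + 11 + 28 + 7 + 13 + 36 = 115, so its missing entry is 114 − 115 = -1.
Row 2: 12 + 7 + 33 + 5 + 31 + 21 = 109, so its missing entry is 114 − 109 = 5.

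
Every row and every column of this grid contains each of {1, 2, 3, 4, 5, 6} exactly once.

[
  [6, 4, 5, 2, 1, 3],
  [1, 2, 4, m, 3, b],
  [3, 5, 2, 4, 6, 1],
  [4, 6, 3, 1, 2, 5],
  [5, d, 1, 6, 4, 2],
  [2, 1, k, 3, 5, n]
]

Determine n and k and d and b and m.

n = 4, k = 6, d = 3, b = 6, m = 5

At (row 5, col 2): row 5 already has {1, 2, 4, 5, 6}, so the value is 3.
At (row 2, col 4): column 4 already has {1, 2, 3, 4, 6}, so the value is 5.
At (row 2, col 6): row 2 already has {1, 2, 3, 4, 5}, so the value is 6.
For row 6, column 6: column 6 already has {1, 2, 3, 5, 6}; that leaves 4.
Cell (6,3): row 6 already has {1, 2, 3, 4, 5} → 6.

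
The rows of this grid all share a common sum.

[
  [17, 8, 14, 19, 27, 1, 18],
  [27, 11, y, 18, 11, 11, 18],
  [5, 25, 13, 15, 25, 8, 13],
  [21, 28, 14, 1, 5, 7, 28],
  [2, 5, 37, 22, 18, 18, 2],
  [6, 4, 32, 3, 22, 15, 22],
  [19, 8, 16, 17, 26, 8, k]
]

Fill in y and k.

Rows 4 and 5 both add up to 104, so every row sums to 104.
Row 2: 27 + 11 + 18 + 11 + 11 + 18 = 96, so the missing entry is 104 − 96 = 8.
Row 7: 19 + 8 + 16 + 17 + 26 + 8 = 94, so the missing entry is 104 − 94 = 10.

y = 8, k = 10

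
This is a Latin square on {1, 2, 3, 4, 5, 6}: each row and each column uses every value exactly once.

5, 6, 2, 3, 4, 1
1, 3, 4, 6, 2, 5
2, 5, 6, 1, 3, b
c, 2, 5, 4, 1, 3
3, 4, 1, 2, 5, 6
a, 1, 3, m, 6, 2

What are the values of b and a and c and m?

Cell (6,4): column 4 already has {1, 2, 3, 4, 6} → 5.
At (row 3, col 6): row 3 already has {1, 2, 3, 5, 6}, so the value is 4.
For row 6, column 1: row 6 already has {1, 2, 3, 5, 6}; that leaves 4.
Cell (4,1): row 4 already has {1, 2, 3, 4, 5} → 6.

b = 4, a = 4, c = 6, m = 5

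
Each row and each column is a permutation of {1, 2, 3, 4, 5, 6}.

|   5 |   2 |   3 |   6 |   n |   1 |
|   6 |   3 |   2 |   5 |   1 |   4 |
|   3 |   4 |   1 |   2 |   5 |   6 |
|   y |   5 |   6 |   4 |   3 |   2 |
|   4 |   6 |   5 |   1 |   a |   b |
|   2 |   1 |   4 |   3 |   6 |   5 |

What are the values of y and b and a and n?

At (row 5, col 6): column 6 already has {1, 2, 4, 5, 6}, so the value is 3.
For row 5, column 5: row 5 already has {1, 3, 4, 5, 6}; that leaves 2.
For row 1, column 5: row 1 already has {1, 2, 3, 5, 6}; that leaves 4.
Cell (4,1): row 4 already has {2, 3, 4, 5, 6} → 1.

y = 1, b = 3, a = 2, n = 4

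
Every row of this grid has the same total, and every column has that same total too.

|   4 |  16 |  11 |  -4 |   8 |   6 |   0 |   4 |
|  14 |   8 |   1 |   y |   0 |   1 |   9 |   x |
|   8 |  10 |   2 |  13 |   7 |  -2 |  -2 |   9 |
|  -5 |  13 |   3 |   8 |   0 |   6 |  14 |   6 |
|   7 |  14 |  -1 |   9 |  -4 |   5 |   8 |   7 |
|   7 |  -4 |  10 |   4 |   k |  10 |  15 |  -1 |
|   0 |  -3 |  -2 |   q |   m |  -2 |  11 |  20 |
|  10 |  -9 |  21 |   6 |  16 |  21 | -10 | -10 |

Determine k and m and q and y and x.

Rows 1 and 3 both sum to 45, so that's the common total.
Row 6: 7 − 4 + 10 + 4 + 10 + 15 − 1 = 41, so its missing entry is 45 − 41 = 4.
Column 5: 8 + 0 + 7 + 0 − 4 + 4 + 16 = 31, so its missing entry is 45 − 31 = 14.
Column 8: 4 + 9 + 6 + 7 − 1 + 20 − 10 = 35, so its missing entry is 45 − 35 = 10.
Row 7: 0 − 3 − 2 + 14 − 2 + 11 + 20 = 38, so its missing entry is 45 − 38 = 7.
Row 2: 14 + 8 + 1 + 0 + 1 + 9 + 10 = 43, so its missing entry is 45 − 43 = 2.

k = 4, m = 14, q = 7, y = 2, x = 10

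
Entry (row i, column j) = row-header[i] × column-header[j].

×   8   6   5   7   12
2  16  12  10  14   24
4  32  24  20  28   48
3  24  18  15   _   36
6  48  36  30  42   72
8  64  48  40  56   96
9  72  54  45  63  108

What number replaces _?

3 × 7 = 21.

21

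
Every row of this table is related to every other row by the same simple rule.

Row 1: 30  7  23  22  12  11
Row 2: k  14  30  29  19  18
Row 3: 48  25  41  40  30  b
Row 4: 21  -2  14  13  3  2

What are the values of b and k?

The difference between any two rows is the same in every column — this is an addition table with the headers hidden.
Row 3 minus row 1 is 25 − 7 = 18, so its entry in column 6 is 11 + 18 = 29.
Row 2 minus row 1 is 14 − 7 = 7, so its entry in column 1 is 30 + 7 = 37.

b = 29, k = 37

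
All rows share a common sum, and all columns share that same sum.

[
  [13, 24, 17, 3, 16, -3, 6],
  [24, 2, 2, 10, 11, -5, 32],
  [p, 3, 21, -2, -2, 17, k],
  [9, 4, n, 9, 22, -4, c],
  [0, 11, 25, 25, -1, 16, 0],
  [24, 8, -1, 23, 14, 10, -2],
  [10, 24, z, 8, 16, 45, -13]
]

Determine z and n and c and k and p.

Rows 1 and 2 both sum to 76, so that's the common total.
Row 7: 10 + 24 + 8 + 16 + 45 − 13 = 90, so its missing entry is 76 − 90 = -14.
Column 1: 13 + 24 + 9 + 0 + 24 + 10 = 80, so its missing entry is 76 − 80 = -4.
Row 3: -4 + 3 + 21 − 2 − 2 + 17 = 33, so its missing entry is 76 − 33 = 43.
Column 7: 6 + 32 + 43 + 0 − 2 − 13 = 66, so its missing entry is 76 − 66 = 10.
Row 4: 9 + 4 + 9 + 22 − 4 + 10 = 50, so its missing entry is 76 − 50 = 26.

z = -14, n = 26, c = 10, k = 43, p = -4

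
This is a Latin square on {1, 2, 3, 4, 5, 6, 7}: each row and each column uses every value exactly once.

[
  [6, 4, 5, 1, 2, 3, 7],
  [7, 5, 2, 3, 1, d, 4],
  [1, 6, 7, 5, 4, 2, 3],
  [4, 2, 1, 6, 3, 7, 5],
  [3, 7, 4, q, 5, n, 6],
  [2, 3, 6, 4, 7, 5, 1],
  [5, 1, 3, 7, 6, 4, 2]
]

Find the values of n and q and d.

At (row 2, col 6): row 2 already has {1, 2, 3, 4, 5, 7}, so the value is 6.
At (row 5, col 6): column 6 already has {2, 3, 4, 5, 6, 7}, so the value is 1.
Cell (5,4): row 5 already has {1, 3, 4, 5, 6, 7} → 2.

n = 1, q = 2, d = 6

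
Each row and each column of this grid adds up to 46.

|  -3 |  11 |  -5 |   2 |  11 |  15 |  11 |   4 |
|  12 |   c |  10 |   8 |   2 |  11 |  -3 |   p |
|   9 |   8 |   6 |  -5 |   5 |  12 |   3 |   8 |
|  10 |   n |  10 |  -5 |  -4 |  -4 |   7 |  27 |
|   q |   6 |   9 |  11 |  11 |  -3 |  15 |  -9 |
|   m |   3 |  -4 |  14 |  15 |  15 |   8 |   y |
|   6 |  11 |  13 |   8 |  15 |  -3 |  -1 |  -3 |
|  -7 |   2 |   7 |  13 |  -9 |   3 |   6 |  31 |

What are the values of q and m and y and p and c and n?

The known cells in row 5 total 40, leaving 46 − 40 = 6 for the blank.
The known cells in row 4 total 41, leaving 46 − 41 = 5 for the blank.
The known cells in column 2 total 46, leaving 46 − 46 = 0 for the blank.
The known cells in row 2 total 40, leaving 46 − 40 = 6 for the blank.
The known cells in column 8 total 64, leaving 46 − 64 = -18 for the blank.
The known cells in row 6 total 33, leaving 46 − 33 = 13 for the blank.

q = 6, m = 13, y = -18, p = 6, c = 0, n = 5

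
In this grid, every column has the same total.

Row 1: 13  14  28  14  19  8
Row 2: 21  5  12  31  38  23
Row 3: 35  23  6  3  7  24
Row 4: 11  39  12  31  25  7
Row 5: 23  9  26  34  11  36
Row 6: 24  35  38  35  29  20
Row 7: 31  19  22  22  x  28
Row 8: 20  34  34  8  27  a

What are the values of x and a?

The complete columns each total 178.
Column 5 is missing 178 − 156 = 22 (since 19 + 38 + 7 + 25 + 11 + 29 + 27 = 156).
Column 6 is missing 178 − 146 = 32 (since 8 + 23 + 24 + 7 + 36 + 20 + 28 = 146).

x = 22, a = 32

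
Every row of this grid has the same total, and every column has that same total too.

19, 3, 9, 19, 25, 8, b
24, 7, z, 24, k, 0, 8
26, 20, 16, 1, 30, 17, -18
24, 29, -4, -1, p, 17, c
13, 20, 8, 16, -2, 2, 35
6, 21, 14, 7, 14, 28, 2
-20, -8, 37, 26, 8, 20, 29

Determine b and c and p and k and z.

Rows 3 and 5 both sum to 92, so that's the common total.
Column 3: 9 + 16 − 4 + 8 + 14 + 37 = 80, so its missing entry is 92 − 80 = 12.
Row 2: 24 + 7 + 12 + 24 + 0 + 8 = 75, so its missing entry is 92 − 75 = 17.
Column 5: 25 + 17 + 30 − 2 + 14 + 8 = 92, so its missing entry is 92 − 92 = 0.
Row 1: 19 + 3 + 9 + 19 + 25 + 8 = 83, so its missing entry is 92 − 83 = 9.
Row 4: 24 + 29 − 4 − 1 + 0 + 17 = 65, so its missing entry is 92 − 65 = 27.

b = 9, c = 27, p = 0, k = 17, z = 12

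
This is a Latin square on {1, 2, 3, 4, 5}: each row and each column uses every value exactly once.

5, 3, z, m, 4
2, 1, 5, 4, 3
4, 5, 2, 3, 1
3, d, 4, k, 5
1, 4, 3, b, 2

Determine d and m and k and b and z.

d = 2, m = 2, k = 1, b = 5, z = 1

For row 5, column 4: row 5 already has {1, 2, 3, 4}; that leaves 5.
At (row 4, col 2): column 2 already has {1, 3, 4, 5}, so the value is 2.
Cell (1,3): column 3 already has {2, 3, 4, 5} → 1.
At (row 1, col 4): row 1 already has {1, 3, 4, 5}, so the value is 2.
For row 4, column 4: row 4 already has {2, 3, 4, 5}; that leaves 1.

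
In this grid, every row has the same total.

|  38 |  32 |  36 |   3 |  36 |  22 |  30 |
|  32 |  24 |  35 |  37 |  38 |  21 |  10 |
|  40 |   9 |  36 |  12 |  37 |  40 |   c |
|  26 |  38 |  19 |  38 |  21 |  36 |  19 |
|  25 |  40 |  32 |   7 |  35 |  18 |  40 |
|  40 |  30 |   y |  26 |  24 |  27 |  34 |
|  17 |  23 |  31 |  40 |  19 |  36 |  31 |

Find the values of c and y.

Rows 4 and 5 both add up to 197, so every row sums to 197.
Row 3: 40 + 9 + 36 + 12 + 37 + 40 = 174, so the missing entry is 197 − 174 = 23.
Row 6: 40 + 30 + 26 + 24 + 27 + 34 = 181, so the missing entry is 197 − 181 = 16.

c = 23, y = 16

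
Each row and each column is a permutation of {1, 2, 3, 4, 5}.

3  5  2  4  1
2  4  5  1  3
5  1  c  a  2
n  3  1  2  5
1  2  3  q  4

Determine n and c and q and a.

n = 4, c = 4, q = 5, a = 3

For row 3, column 3: column 3 already has {1, 2, 3, 5}; that leaves 4.
Cell (3,4): row 3 already has {1, 2, 4, 5} → 3.
Cell (4,1): row 4 already has {1, 2, 3, 5} → 4.
Cell (5,4): row 5 already has {1, 2, 3, 4} → 5.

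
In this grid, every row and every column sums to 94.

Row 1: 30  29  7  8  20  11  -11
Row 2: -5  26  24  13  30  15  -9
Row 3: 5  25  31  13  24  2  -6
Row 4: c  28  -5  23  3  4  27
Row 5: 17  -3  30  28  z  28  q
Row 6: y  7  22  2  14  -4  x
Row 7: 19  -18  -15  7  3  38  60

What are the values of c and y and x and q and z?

c = 14, y = 14, x = 39, q = -6, z = 0

Column 5: 20 + 30 + 24 + 3 + 14 + 3 = 94, so its missing entry is 94 − 94 = 0.
Row 5: 17 − 3 + 30 + 28 + 0 + 28 = 100, so its missing entry is 94 − 100 = -6.
Row 4: 28 − 5 + 23 + 3 + 4 + 27 = 80, so its missing entry is 94 − 80 = 14.
Column 1: 30 − 5 + 5 + 14 + 17 + 19 = 80, so its missing entry is 94 − 80 = 14.
Row 6: 14 + 7 + 22 + 2 + 14 − 4 = 55, so its missing entry is 94 − 55 = 39.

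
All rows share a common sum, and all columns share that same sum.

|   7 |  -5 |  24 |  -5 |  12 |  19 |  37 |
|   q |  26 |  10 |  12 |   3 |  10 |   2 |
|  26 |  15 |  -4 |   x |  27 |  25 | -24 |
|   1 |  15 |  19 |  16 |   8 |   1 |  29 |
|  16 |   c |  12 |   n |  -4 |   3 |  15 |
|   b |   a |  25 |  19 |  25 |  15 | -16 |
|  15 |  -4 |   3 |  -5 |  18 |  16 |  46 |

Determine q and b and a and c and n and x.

Rows 1 and 4 both sum to 89, so that's the common total.
The known cells in row 3 total 65, leaving 89 − 65 = 24 for the blank.
The known cells in column 4 total 61, leaving 89 − 61 = 28 for the blank.
The known cells in row 2 total 63, leaving 89 − 63 = 26 for the blank.
The known cells in column 1 total 91, leaving 89 − 91 = -2 for the blank.
The known cells in row 6 total 66, leaving 89 − 66 = 23 for the blank.
The known cells in row 5 total 70, leaving 89 − 70 = 19 for the blank.

q = 26, b = -2, a = 23, c = 19, n = 28, x = 24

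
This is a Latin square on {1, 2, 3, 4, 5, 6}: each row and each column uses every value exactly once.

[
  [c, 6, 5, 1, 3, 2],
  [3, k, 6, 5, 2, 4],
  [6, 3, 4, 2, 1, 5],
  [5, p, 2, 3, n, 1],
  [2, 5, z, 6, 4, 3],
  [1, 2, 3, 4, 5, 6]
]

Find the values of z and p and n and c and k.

Cell (4,5): column 5 already has {1, 2, 3, 4, 5} → 6.
For row 1, column 1: row 1 already has {1, 2, 3, 5, 6}; that leaves 4.
At (row 4, col 2): row 4 already has {1, 2, 3, 5, 6}, so the value is 4.
Cell (2,2): row 2 already has {2, 3, 4, 5, 6} → 1.
At (row 5, col 3): row 5 already has {2, 3, 4, 5, 6}, so the value is 1.

z = 1, p = 4, n = 6, c = 4, k = 1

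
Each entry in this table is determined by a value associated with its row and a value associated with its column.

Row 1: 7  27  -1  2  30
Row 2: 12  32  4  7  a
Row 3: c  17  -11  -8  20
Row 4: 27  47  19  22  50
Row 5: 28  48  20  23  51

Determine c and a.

c = -3, a = 35

The difference between any two rows is the same in every column — this is an addition table with the headers hidden.
Row 3 minus row 1 is 17 − 27 = -10, so its entry in column 1 is 7 + (-10) = -3.
Row 2 minus row 1 is 32 − 27 = 5, so its entry in column 5 is 30 + 5 = 35.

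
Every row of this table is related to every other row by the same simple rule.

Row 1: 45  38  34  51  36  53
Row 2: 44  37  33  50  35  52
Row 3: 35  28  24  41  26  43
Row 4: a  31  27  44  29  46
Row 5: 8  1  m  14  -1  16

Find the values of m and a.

The difference between any two rows is the same in every column — this is an addition table with the headers hidden.
Row 5 minus row 1 is 16 − 53 = -37, so its entry in column 3 is 34 + (-37) = -3.
Row 4 minus row 1 is 46 − 53 = -7, so its entry in column 1 is 45 + (-7) = 38.

m = -3, a = 38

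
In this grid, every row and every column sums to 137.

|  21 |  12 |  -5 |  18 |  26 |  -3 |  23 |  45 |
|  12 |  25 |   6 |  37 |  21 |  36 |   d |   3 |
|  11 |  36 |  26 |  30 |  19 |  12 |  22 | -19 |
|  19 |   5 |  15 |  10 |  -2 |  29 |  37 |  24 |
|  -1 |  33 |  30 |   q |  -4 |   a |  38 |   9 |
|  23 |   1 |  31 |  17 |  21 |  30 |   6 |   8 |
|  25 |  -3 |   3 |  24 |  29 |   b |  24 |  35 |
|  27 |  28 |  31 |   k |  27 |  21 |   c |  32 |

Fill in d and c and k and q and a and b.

Row 7: 25 − 3 + 3 + 24 + 29 + 24 + 35 = 137, so its missing entry is 137 − 137 = 0.
Column 6: -3 + 36 + 12 + 29 + 30 + 0 + 21 = 125, so its missing entry is 137 − 125 = 12.
Row 5: -1 + 33 + 30 − 4 + 12 + 38 + 9 = 117, so its missing entry is 137 − 117 = 20.
Column 4: 18 + 37 + 30 + 10 + 20 + 17 + 24 = 156, so its missing entry is 137 − 156 = -19.
Row 8: 27 + 28 + 31 − 19 + 27 + 21 + 32 = 147, so its missing entry is 137 − 147 = -10.
Row 2: 12 + 25 + 6 + 37 + 21 + 36 + 3 = 140, so its missing entry is 137 − 140 = -3.

d = -3, c = -10, k = -19, q = 20, a = 12, b = 0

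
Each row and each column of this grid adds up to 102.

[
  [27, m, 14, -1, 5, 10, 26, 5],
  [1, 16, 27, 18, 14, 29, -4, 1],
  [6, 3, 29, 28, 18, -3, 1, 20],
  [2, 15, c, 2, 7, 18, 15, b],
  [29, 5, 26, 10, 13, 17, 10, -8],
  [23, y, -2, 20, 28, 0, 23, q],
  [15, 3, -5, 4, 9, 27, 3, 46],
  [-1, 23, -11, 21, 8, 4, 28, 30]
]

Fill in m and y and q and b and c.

m = 16, y = 21, q = -11, b = 19, c = 24

Row 1 has 27 + 14 − 1 + 5 + 10 + 26 + 5 = 86; the blank must be 102 − 86 = 16.
Column 2 has 16 + 16 + 3 + 15 + 5 + 3 + 23 = 81; the blank must be 102 − 81 = 21.
Row 6 has 23 + 21 − 2 + 20 + 28 + 0 + 23 = 113; the blank must be 102 − 113 = -11.
Column 8 has 5 + 1 + 20 − 8 − 11 + 46 + 30 = 83; the blank must be 102 − 83 = 19.
Row 4 has 2 + 15 + 2 + 7 + 18 + 15 + 19 = 78; the blank must be 102 − 78 = 24.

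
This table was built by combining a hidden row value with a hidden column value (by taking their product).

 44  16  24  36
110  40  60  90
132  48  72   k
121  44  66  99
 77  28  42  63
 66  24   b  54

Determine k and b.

k = 108, b = 36

Each row is a constant multiple of every other row — this is a multiplication table with the headers hidden.
Row 3 is 132/44 = 3/1 times row 1, so its entry in column 4 is 36 × 3/1 = 108.
Row 6 is 66/44 = 3/2 times row 1, so its entry in column 3 is 24 × 3/2 = 36.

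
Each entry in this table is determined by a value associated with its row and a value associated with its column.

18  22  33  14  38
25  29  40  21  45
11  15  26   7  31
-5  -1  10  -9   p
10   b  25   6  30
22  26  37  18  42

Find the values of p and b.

The difference between any two rows is the same in every column — this is an addition table with the headers hidden.
Row 4 minus row 1 is 10 − 33 = -23, so its entry in column 5 is 38 + (-23) = 15.
Row 5 minus row 1 is 25 − 33 = -8, so its entry in column 2 is 22 + (-8) = 14.

p = 15, b = 14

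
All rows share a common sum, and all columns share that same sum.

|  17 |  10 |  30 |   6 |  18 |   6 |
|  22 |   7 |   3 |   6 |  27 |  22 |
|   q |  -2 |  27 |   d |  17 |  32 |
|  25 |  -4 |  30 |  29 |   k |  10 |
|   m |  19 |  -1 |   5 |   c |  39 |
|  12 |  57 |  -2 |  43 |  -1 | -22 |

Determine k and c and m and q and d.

Rows 1 and 2 both sum to 87, so that's the common total.
Row 4 has 25 − 4 + 30 + 29 + 10 = 90; the blank must be 87 − 90 = -3.
Column 5 has 18 + 27 + 17 − 3 − 1 = 58; the blank must be 87 − 58 = 29.
Row 5 has 19 − 1 + 5 + 29 + 39 = 91; the blank must be 87 − 91 = -4.
Column 1 has 17 + 22 + 25 − 4 + 12 = 72; the blank must be 87 − 72 = 15.
Row 3 has 15 − 2 + 27 + 17 + 32 = 89; the blank must be 87 − 89 = -2.

k = -3, c = 29, m = -4, q = 15, d = -2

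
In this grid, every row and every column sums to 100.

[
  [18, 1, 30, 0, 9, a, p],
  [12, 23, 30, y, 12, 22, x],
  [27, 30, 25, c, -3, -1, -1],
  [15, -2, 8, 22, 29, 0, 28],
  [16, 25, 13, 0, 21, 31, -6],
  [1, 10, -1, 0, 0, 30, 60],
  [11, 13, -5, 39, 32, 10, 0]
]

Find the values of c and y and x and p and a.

Row 3: 27 + 30 + 25 − 3 − 1 − 1 = 77, so its missing entry is 100 − 77 = 23.
Column 6: 22 − 1 + 0 + 31 + 30 + 10 = 92, so its missing entry is 100 − 92 = 8.
Row 1: 18 + 1 + 30 + 0 + 9 + 8 = 66, so its missing entry is 100 − 66 = 34.
Column 7: 34 − 1 + 28 − 6 + 60 + 0 = 115, so its missing entry is 100 − 115 = -15.
Row 2: 12 + 23 + 30 + 12 + 22 − 15 = 84, so its missing entry is 100 − 84 = 16.

c = 23, y = 16, x = -15, p = 34, a = 8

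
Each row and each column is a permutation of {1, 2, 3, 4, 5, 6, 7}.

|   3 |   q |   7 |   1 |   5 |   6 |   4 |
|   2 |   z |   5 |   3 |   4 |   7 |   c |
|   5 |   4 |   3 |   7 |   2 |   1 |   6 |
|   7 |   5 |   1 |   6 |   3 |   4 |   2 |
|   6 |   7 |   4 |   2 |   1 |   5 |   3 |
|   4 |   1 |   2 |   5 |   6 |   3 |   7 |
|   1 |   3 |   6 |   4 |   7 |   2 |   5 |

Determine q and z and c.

q = 2, z = 6, c = 1

Cell (1,2): row 1 already has {1, 3, 4, 5, 6, 7} → 2.
Cell (2,7): column 7 already has {2, 3, 4, 5, 6, 7} → 1.
For row 2, column 2: row 2 already has {1, 2, 3, 4, 5, 7}; that leaves 6.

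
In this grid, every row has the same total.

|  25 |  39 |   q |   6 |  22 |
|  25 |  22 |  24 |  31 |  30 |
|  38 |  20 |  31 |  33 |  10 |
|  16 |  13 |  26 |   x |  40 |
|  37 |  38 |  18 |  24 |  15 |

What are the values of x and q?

The complete rows each total 132.
Row 4 is missing 132 − 95 = 37 (since 16 + 13 + 26 + 40 = 95).
Row 1 is missing 132 − 92 = 40 (since 25 + 39 + 6 + 22 = 92).

x = 37, q = 40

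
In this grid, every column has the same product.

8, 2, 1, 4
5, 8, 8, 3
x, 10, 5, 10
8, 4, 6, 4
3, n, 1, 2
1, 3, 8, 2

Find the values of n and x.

n = 1, x = 2

Columns 3 and 4 each multiply to 1920, so every column has product 1920.
Column 2: 2×8×10×4×3 = 1920, so the missing entry is 1920 ÷ 1920 = 1.
Column 1: 8×5×8×3×1 = 960, so the missing entry is 1920 ÷ 960 = 2.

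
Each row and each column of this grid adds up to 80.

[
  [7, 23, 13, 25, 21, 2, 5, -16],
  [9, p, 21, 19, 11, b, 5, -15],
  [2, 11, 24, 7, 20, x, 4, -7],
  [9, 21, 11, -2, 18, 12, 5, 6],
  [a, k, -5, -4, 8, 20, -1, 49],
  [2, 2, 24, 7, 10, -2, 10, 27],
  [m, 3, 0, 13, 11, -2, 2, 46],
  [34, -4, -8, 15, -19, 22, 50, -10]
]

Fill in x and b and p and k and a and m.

The known cells in row 7 total 73, leaving 80 − 73 = 7 for the blank.
The known cells in column 1 total 70, leaving 80 − 70 = 10 for the blank.
The known cells in row 3 total 61, leaving 80 − 61 = 19 for the blank.
The known cells in column 6 total 71, leaving 80 − 71 = 9 for the blank.
The known cells in row 2 total 59, leaving 80 − 59 = 21 for the blank.
The known cells in row 5 total 77, leaving 80 − 77 = 3 for the blank.

x = 19, b = 9, p = 21, k = 3, a = 10, m = 7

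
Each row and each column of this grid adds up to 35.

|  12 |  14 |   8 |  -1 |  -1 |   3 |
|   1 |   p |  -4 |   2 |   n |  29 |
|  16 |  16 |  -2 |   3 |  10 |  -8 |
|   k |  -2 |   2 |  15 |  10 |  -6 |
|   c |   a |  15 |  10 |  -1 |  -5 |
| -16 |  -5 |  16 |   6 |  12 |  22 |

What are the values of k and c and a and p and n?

k = 16, c = 6, a = 10, p = 2, n = 5

Column 5: -1 + 10 + 10 − 1 + 12 = 30, so its missing entry is 35 − 30 = 5.
Row 2: 1 − 4 + 2 + 5 + 29 = 33, so its missing entry is 35 − 33 = 2.
Row 4: -2 + 2 + 15 + 10 − 6 = 19, so its missing entry is 35 − 19 = 16.
Column 1: 12 + 1 + 16 + 16 − 16 = 29, so its missing entry is 35 − 29 = 6.
Row 5: 6 + 15 + 10 − 1 − 5 = 25, so its missing entry is 35 − 25 = 10.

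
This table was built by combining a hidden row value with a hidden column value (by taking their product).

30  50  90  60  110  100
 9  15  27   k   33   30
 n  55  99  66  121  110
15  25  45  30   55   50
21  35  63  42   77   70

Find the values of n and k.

n = 33, k = 18

Each row is a constant multiple of every other row — this is a multiplication table with the headers hidden.
Row 3 is 121/110 = 11/10 times row 1, so its entry in column 1 is 30 × 11/10 = 33.
Row 2 is 33/110 = 3/10 times row 1, so its entry in column 4 is 60 × 3/10 = 18.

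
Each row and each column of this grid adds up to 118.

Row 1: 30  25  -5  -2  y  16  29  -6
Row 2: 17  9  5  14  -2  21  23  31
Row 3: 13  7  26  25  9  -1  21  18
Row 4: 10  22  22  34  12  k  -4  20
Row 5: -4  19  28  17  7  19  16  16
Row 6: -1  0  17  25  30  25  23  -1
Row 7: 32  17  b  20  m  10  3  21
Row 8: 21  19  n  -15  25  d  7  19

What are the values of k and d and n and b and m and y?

k = 2, d = 26, n = 16, b = 9, m = 6, y = 31

Row 1: 30 + 25 − 5 − 2 + 16 + 29 − 6 = 87, so its missing entry is 118 − 87 = 31.
Column 5: 31 − 2 + 9 + 12 + 7 + 30 + 25 = 112, so its missing entry is 118 − 112 = 6.
Row 7: 32 + 17 + 20 + 6 + 10 + 3 + 21 = 109, so its missing entry is 118 − 109 = 9.
Column 3: -5 + 5 + 26 + 22 + 28 + 17 + 9 = 102, so its missing entry is 118 − 102 = 16.
Row 8: 21 + 19 + 16 − 15 + 25 + 7 + 19 = 92, so its missing entry is 118 − 92 = 26.
Row 4: 10 + 22 + 22 + 34 + 12 − 4 + 20 = 116, so its missing entry is 118 − 116 = 2.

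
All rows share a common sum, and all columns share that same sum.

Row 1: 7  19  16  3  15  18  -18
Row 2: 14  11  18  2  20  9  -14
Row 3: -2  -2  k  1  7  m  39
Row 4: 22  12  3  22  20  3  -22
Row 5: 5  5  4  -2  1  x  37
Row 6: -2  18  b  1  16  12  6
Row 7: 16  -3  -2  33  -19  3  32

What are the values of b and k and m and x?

Rows 1 and 2 both sum to 60, so that's the common total.
Row 5 has 5 + 5 + 4 − 2 + 1 + 37 = 50; the blank must be 60 − 50 = 10.
Column 6 has 18 + 9 + 3 + 10 + 12 + 3 = 55; the blank must be 60 − 55 = 5.
Row 3 has -2 − 2 + 1 + 7 + 5 + 39 = 48; the blank must be 60 − 48 = 12.
Row 6 has -2 + 18 + 1 + 16 + 12 + 6 = 51; the blank must be 60 − 51 = 9.

b = 9, k = 12, m = 5, x = 10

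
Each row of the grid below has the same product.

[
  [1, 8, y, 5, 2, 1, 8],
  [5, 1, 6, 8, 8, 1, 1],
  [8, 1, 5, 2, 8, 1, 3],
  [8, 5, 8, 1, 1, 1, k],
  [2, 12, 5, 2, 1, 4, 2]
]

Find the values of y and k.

y = 3, k = 6

Rows 2 and 3 each multiply to 1920, so every row has product 1920.
Row 1: 1×8×5×2×1×8 = 640, so the missing entry is 1920 ÷ 640 = 3.
Row 4: 8×5×8×1×1×1 = 320, so the missing entry is 1920 ÷ 320 = 6.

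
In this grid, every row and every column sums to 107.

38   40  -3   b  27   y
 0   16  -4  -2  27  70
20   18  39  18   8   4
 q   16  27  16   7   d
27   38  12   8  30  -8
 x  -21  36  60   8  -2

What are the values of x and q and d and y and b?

Column 4: -2 + 18 + 16 + 8 + 60 = 100, so its missing entry is 107 − 100 = 7.
Row 6: -21 + 36 + 60 + 8 − 2 = 81, so its missing entry is 107 − 81 = 26.
Column 1: 38 + 0 + 20 + 27 + 26 = 111, so its missing entry is 107 − 111 = -4.
Row 1: 38 + 40 − 3 + 7 + 27 = 109, so its missing entry is 107 − 109 = -2.
Row 4: -4 + 16 + 27 + 16 + 7 = 62, so its missing entry is 107 − 62 = 45.

x = 26, q = -4, d = 45, y = -2, b = 7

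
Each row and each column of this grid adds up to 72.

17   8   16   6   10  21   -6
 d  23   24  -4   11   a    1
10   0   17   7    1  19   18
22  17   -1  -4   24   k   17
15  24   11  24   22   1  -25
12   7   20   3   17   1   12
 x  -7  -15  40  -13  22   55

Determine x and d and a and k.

x = -10, d = 6, a = 11, k = -3

Row 4: 22 + 17 − 1 − 4 + 24 + 17 = 75, so its missing entry is 72 − 75 = -3.
Column 6: 21 + 19 − 3 + 1 + 1 + 22 = 61, so its missing entry is 72 − 61 = 11.
Row 2: 23 + 24 − 4 + 11 + 11 + 1 = 66, so its missing entry is 72 − 66 = 6.
Row 7: -7 − 15 + 40 − 13 + 22 + 55 = 82, so its missing entry is 72 − 82 = -10.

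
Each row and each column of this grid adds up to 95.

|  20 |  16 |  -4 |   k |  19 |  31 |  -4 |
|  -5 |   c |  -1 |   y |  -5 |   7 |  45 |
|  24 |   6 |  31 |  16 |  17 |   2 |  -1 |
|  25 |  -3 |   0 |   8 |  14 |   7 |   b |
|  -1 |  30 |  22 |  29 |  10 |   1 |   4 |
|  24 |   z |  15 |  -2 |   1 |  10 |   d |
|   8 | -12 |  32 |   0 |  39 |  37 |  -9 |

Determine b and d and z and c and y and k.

b = 44, d = 16, z = 31, c = 27, y = 27, k = 17

Row 1 has 20 + 16 − 4 + 19 + 31 − 4 = 78; the blank must be 95 − 78 = 17.
Row 4 has 25 − 3 + 0 + 8 + 14 + 7 = 51; the blank must be 95 − 51 = 44.
Column 7 has -4 + 45 − 1 + 44 + 4 − 9 = 79; the blank must be 95 − 79 = 16.
Row 6 has 24 + 15 − 2 + 1 + 10 + 16 = 64; the blank must be 95 − 64 = 31.
Column 2 has 16 + 6 − 3 + 30 + 31 − 12 = 68; the blank must be 95 − 68 = 27.
Row 2 has -5 + 27 − 1 − 5 + 7 + 45 = 68; the blank must be 95 − 68 = 27.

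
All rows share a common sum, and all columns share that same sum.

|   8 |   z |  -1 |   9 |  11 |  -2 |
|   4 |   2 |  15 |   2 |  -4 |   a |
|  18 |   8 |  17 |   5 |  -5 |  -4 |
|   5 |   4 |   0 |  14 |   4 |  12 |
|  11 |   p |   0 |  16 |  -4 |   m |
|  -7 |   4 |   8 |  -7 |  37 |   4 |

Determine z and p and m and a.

Rows 3 and 4 both sum to 39, so that's the common total.
Row 1 has 8 − 1 + 9 + 11 − 2 = 25; the blank must be 39 − 25 = 14.
Column 2 has 14 + 2 + 8 + 4 + 4 = 32; the blank must be 39 − 32 = 7.
Row 5 has 11 + 7 + 0 + 16 − 4 = 30; the blank must be 39 − 30 = 9.
Row 2 has 4 + 2 + 15 + 2 − 4 = 19; the blank must be 39 − 19 = 20.

z = 14, p = 7, m = 9, a = 20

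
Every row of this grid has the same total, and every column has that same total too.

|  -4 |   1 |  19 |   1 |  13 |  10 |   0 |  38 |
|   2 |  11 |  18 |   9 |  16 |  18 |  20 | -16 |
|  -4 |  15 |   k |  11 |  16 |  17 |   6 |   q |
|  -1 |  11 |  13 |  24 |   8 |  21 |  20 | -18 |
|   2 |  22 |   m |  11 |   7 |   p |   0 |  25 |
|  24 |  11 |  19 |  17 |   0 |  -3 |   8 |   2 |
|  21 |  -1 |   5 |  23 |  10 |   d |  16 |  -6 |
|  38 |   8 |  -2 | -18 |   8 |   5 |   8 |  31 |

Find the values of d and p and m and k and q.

Rows 1 and 2 both sum to 78, so that's the common total.
The known cells in column 8 total 56, leaving 78 − 56 = 22 for the blank.
The known cells in row 7 total 68, leaving 78 − 68 = 10 for the blank.
The known cells in column 6 total 78, leaving 78 − 78 = 0 for the blank.
The known cells in row 5 total 67, leaving 78 − 67 = 11 for the blank.
The known cells in row 3 total 83, leaving 78 − 83 = -5 for the blank.

d = 10, p = 0, m = 11, k = -5, q = 22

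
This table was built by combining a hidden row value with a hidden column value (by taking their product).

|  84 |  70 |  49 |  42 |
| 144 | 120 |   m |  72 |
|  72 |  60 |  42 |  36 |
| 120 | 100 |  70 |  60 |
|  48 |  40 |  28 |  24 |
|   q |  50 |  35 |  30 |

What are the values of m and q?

Each row is a constant multiple of every other row — this is a multiplication table with the headers hidden.
Row 2 is 72/42 = 12/7 times row 1, so its entry in column 3 is 49 × 12/7 = 84.
Row 6 is 30/42 = 5/7 times row 1, so its entry in column 1 is 84 × 5/7 = 60.

m = 84, q = 60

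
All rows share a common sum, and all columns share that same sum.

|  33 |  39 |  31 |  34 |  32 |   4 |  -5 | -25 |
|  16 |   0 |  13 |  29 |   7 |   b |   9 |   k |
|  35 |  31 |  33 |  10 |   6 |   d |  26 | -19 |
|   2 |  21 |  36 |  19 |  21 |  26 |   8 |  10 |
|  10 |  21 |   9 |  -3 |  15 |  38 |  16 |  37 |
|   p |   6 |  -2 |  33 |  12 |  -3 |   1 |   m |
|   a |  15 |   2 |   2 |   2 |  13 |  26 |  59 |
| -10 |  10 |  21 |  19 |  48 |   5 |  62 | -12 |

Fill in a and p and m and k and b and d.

a = 24, p = 33, m = 63, k = 30, b = 39, d = 21

Rows 1 and 4 both sum to 143, so that's the common total.
Row 7 has 15 + 2 + 2 + 2 + 13 + 26 + 59 = 119; the blank must be 143 − 119 = 24.
Column 1 has 33 + 16 + 35 + 2 + 10 + 24 − 10 = 110; the blank must be 143 − 110 = 33.
Row 6 has 33 + 6 − 2 + 33 + 12 − 3 + 1 = 80; the blank must be 143 − 80 = 63.
Column 8 has -25 − 19 + 10 + 37 + 63 + 59 − 12 = 113; the blank must be 143 − 113 = 30.
Row 2 has 16 + 0 + 13 + 29 + 7 + 9 + 30 = 104; the blank must be 143 − 104 = 39.
Row 3 has 35 + 31 + 33 + 10 + 6 + 26 − 19 = 122; the blank must be 143 − 122 = 21.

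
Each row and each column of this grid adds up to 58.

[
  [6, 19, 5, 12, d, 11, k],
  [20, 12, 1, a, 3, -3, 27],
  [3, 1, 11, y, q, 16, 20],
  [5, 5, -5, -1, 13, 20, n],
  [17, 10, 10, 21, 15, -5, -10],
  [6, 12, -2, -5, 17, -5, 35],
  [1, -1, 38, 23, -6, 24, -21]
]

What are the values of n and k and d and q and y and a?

n = 21, k = -14, d = 19, q = -3, y = 10, a = -2

Row 4: 5 + 5 − 5 − 1 + 13 + 20 = 37, so its missing entry is 58 − 37 = 21.
Column 7: 27 + 20 + 21 − 10 + 35 − 21 = 72, so its missing entry is 58 − 72 = -14.
Row 1: 6 + 19 + 5 + 12 + 11 − 14 = 39, so its missing entry is 58 − 39 = 19.
Column 5: 19 + 3 + 13 + 15 + 17 − 6 = 61, so its missing entry is 58 − 61 = -3.
Row 3: 3 + 1 + 11 − 3 + 16 + 20 = 48, so its missing entry is 58 − 48 = 10.
Row 2: 20 + 12 + 1 + 3 − 3 + 27 = 60, so its missing entry is 58 − 60 = -2.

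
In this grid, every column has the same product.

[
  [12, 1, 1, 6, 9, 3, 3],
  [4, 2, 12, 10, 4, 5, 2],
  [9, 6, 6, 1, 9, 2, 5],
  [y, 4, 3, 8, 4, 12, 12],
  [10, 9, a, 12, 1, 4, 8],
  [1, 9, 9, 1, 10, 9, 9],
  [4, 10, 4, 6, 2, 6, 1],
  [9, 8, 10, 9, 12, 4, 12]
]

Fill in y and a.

Columns 4 and 7 each multiply to 311040, so every column has product 311040.
Column 1: 12×4×9×10×1×4×9 = 155520, so the missing entry is 311040 ÷ 155520 = 2.
Column 3: 1×12×6×3×9×4×10 = 77760, so the missing entry is 311040 ÷ 77760 = 4.

y = 2, a = 4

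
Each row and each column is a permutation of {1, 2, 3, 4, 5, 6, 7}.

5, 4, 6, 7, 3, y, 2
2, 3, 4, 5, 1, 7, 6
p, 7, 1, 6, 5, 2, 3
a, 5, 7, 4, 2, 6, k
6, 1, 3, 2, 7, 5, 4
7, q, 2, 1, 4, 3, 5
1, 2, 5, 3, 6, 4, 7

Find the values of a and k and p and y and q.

a = 3, k = 1, p = 4, y = 1, q = 6

Cell (3,1): row 3 already has {1, 2, 3, 5, 6, 7} → 4.
At (row 6, col 2): row 6 already has {1, 2, 3, 4, 5, 7}, so the value is 6.
For row 4, column 1: column 1 already has {1, 2, 4, 5, 6, 7}; that leaves 3.
For row 1, column 6: row 1 already has {2, 3, 4, 5, 6, 7}; that leaves 1.
For row 4, column 7: row 4 already has {2, 3, 4, 5, 6, 7}; that leaves 1.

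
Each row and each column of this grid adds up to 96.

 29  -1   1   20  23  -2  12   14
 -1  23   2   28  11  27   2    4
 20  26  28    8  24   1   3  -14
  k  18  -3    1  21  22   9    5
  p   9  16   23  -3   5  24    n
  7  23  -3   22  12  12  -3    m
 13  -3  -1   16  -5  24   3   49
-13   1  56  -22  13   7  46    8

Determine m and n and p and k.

m = 26, n = 4, p = 18, k = 23

Row 6 has 7 + 23 − 3 + 22 + 12 + 12 − 3 = 70; the blank must be 96 − 70 = 26.
Column 8 has 14 + 4 − 14 + 5 + 26 + 49 + 8 = 92; the blank must be 96 − 92 = 4.
Row 5 has 9 + 16 + 23 − 3 + 5 + 24 + 4 = 78; the blank must be 96 − 78 = 18.
Row 4 has 18 − 3 + 1 + 21 + 22 + 9 + 5 = 73; the blank must be 96 − 73 = 23.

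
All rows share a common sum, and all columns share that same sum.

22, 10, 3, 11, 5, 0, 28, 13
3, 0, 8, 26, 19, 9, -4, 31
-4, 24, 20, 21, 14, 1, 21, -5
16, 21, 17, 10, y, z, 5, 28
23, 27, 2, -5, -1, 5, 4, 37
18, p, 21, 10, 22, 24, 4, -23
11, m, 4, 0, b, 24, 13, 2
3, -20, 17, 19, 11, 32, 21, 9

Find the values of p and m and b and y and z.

p = 16, m = 14, b = 24, y = -2, z = -3

Rows 1 and 2 both sum to 92, so that's the common total.
The known cells in row 6 total 76, leaving 92 − 76 = 16 for the blank.
The known cells in column 2 total 78, leaving 92 − 78 = 14 for the blank.
The known cells in row 7 total 68, leaving 92 − 68 = 24 for the blank.
The known cells in column 5 total 94, leaving 92 − 94 = -2 for the blank.
The known cells in row 4 total 95, leaving 92 − 95 = -3 for the blank.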